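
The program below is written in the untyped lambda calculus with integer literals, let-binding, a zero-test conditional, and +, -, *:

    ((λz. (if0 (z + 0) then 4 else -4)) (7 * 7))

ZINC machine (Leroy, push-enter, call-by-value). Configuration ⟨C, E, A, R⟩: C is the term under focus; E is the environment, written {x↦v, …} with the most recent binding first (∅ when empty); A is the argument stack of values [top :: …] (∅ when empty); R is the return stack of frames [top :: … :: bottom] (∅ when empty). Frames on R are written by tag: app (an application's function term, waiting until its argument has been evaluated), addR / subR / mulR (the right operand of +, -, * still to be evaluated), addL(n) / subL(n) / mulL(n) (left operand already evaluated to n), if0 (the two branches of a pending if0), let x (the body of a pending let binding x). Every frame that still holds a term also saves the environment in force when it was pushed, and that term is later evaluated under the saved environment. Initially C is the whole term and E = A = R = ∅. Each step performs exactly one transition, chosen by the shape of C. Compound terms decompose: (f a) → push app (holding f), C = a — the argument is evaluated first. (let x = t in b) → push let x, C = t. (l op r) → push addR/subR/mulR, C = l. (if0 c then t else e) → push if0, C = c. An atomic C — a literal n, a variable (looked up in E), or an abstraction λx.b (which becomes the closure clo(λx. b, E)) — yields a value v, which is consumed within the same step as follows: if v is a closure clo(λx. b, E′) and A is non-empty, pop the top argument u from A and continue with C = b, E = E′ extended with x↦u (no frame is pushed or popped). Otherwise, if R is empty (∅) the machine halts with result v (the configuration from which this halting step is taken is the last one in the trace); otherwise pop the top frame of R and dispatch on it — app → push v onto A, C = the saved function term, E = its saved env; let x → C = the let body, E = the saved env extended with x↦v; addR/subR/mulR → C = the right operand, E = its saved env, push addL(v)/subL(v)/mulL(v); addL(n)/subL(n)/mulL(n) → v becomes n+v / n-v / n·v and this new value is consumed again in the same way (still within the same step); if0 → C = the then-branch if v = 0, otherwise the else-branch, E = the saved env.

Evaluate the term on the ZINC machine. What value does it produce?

0. [C=((λz. (if0 (z + 0) then 4 else -4)) (7 * 7)) | E=∅ | A=∅ | R=∅]
1. [C=(7 * 7) | E=∅ | A=∅ | R=[app]]
2. [C=7 | E=∅ | A=∅ | R=[mulR :: app]]
3. [C=7 | E=∅ | A=∅ | R=[mulL(7) :: app]]
4. [C=(λz. (if0 (z + 0) then 4 else -4)) | E=∅ | A=[49] | R=∅]
5. [C=(if0 (z + 0) then 4 else -4) | E={z↦49} | A=∅ | R=∅]
6. [C=(z + 0) | E={z↦49} | A=∅ | R=[if0]]
7. [C=z | E={z↦49} | A=∅ | R=[addR :: if0]]
8. [C=0 | E={z↦49} | A=∅ | R=[addL(49) :: if0]]
9. [C=-4 | E={z↦49} | A=∅ | R=∅]
→ final value -4

Answer: -4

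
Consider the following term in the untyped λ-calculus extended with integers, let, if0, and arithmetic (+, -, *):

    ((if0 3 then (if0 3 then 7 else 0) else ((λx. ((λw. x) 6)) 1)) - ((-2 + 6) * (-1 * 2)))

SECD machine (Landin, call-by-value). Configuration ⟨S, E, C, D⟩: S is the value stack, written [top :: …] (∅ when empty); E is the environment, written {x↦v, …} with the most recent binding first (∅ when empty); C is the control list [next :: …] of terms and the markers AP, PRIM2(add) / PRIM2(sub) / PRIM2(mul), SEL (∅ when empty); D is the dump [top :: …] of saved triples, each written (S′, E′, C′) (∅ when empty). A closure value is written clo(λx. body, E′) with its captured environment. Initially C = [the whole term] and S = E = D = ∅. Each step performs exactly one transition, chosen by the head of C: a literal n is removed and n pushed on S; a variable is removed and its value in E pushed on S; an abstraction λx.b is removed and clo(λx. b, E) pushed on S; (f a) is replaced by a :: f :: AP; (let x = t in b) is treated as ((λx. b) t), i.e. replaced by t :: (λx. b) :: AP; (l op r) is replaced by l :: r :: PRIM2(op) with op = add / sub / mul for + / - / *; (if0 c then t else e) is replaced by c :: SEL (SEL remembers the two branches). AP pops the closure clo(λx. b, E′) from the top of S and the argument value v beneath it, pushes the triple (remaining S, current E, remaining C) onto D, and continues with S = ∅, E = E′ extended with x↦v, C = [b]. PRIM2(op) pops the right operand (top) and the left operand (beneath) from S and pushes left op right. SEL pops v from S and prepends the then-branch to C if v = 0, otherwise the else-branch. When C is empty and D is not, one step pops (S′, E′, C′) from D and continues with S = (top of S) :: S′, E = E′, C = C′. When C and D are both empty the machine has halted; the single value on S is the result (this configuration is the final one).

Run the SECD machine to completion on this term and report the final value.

step 0: <S=∅, E=∅, C=[((if0 3 then (if0 3 then 7 else 0) else ((λx. ((λw. x) 6)) 1)) - ((-2 + 6) * (-1 * 2)))], D=∅>
step 1: <S=∅, E=∅, C=[(if0 3 then (if0 3 then 7 else 0) else ((λx. ((λw. x) 6)) 1)) :: ((-2 + 6) * (-1 * 2)) :: PRIM2(sub)], D=∅>
step 2: <S=∅, E=∅, C=[3 :: SEL :: ((-2 + 6) * (-1 * 2)) :: PRIM2(sub)], D=∅>
step 3: <S=[3], E=∅, C=[SEL :: ((-2 + 6) * (-1 * 2)) :: PRIM2(sub)], D=∅>
step 4: <S=∅, E=∅, C=[((λx. ((λw. x) 6)) 1) :: ((-2 + 6) * (-1 * 2)) :: PRIM2(sub)], D=∅>
step 5: <S=∅, E=∅, C=[1 :: (λx. ((λw. x) 6)) :: AP :: ((-2 + 6) * (-1 * 2)) :: PRIM2(sub)], D=∅>
step 6: <S=[1], E=∅, C=[(λx. ((λw. x) 6)) :: AP :: ((-2 + 6) * (-1 * 2)) :: PRIM2(sub)], D=∅>
step 7: <S=[clo(λx. ((λw. x) 6), ∅) :: 1], E=∅, C=[AP :: ((-2 + 6) * (-1 * 2)) :: PRIM2(sub)], D=∅>
step 8: <S=∅, E={x↦1}, C=[((λw. x) 6)], D=[(∅, ∅, [((-2 + 6) * (-1 * 2)) :: PRIM2(sub)])]>
step 9: <S=∅, E={x↦1}, C=[6 :: (λw. x) :: AP], D=[(∅, ∅, [((-2 + 6) * (-1 * 2)) :: PRIM2(sub)])]>
step 10: <S=[6], E={x↦1}, C=[(λw. x) :: AP], D=[(∅, ∅, [((-2 + 6) * (-1 * 2)) :: PRIM2(sub)])]>
step 11: <S=[clo(λw. x, {x↦1}) :: 6], E={x↦1}, C=[AP], D=[(∅, ∅, [((-2 + 6) * (-1 * 2)) :: PRIM2(sub)])]>
step 12: <S=∅, E={w↦6, x↦1}, C=[x], D=[(∅, {x↦1}, ∅) :: (∅, ∅, [((-2 + 6) * (-1 * 2)) :: PRIM2(sub)])]>
step 13: <S=[1], E={w↦6, x↦1}, C=∅, D=[(∅, {x↦1}, ∅) :: (∅, ∅, [((-2 + 6) * (-1 * 2)) :: PRIM2(sub)])]>
step 14: <S=[1], E={x↦1}, C=∅, D=[(∅, ∅, [((-2 + 6) * (-1 * 2)) :: PRIM2(sub)])]>
step 15: <S=[1], E=∅, C=[((-2 + 6) * (-1 * 2)) :: PRIM2(sub)], D=∅>
step 16: <S=[1], E=∅, C=[(-2 + 6) :: (-1 * 2) :: PRIM2(mul) :: PRIM2(sub)], D=∅>
step 17: <S=[1], E=∅, C=[-2 :: 6 :: PRIM2(add) :: (-1 * 2) :: PRIM2(mul) :: PRIM2(sub)], D=∅>
step 18: <S=[-2 :: 1], E=∅, C=[6 :: PRIM2(add) :: (-1 * 2) :: PRIM2(mul) :: PRIM2(sub)], D=∅>
step 19: <S=[6 :: -2 :: 1], E=∅, C=[PRIM2(add) :: (-1 * 2) :: PRIM2(mul) :: PRIM2(sub)], D=∅>
step 20: <S=[4 :: 1], E=∅, C=[(-1 * 2) :: PRIM2(mul) :: PRIM2(sub)], D=∅>
step 21: <S=[4 :: 1], E=∅, C=[-1 :: 2 :: PRIM2(mul) :: PRIM2(mul) :: PRIM2(sub)], D=∅>
step 22: <S=[-1 :: 4 :: 1], E=∅, C=[2 :: PRIM2(mul) :: PRIM2(mul) :: PRIM2(sub)], D=∅>
step 23: <S=[2 :: -1 :: 4 :: 1], E=∅, C=[PRIM2(mul) :: PRIM2(mul) :: PRIM2(sub)], D=∅>
step 24: <S=[-2 :: 4 :: 1], E=∅, C=[PRIM2(mul) :: PRIM2(sub)], D=∅>
step 25: <S=[-8 :: 1], E=∅, C=[PRIM2(sub)], D=∅>
step 26: <S=[9], E=∅, C=∅, D=∅>
→ final value 9

Answer: 9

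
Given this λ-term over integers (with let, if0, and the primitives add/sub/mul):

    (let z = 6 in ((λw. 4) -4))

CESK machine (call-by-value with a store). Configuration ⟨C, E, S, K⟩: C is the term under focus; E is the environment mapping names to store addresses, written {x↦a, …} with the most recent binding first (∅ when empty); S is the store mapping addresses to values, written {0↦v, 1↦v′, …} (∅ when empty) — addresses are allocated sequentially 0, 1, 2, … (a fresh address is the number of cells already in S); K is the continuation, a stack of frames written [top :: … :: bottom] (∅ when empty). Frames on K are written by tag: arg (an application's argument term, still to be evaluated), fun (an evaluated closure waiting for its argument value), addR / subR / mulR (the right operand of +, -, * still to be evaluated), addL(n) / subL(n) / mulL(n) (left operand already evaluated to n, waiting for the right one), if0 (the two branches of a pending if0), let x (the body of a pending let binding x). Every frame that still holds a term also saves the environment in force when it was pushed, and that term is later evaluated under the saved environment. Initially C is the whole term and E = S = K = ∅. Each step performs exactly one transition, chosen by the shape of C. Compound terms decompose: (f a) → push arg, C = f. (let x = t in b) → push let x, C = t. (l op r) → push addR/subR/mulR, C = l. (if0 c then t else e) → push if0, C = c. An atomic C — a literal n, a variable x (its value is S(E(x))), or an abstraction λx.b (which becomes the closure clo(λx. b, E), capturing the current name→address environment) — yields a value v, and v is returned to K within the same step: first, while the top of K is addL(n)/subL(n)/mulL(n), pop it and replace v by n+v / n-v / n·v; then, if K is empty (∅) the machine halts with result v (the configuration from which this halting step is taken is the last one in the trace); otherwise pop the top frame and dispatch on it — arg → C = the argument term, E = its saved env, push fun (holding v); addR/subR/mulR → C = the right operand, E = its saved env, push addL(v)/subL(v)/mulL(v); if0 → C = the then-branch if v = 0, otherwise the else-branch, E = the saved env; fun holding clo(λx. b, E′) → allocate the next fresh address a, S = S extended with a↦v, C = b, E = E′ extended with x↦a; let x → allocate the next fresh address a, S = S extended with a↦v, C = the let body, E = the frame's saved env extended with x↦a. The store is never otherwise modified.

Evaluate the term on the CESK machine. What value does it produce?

t=0: ⟨C=(let z = 6 in ((λw. 4) -4)); E=∅; S=∅; K=∅⟩
t=1: ⟨C=6; E=∅; S=∅; K=[let z]⟩
t=2: ⟨C=((λw. 4) -4); E={z↦0}; S={0↦6}; K=∅⟩
t=3: ⟨C=(λw. 4); E={z↦0}; S={0↦6}; K=[arg]⟩
t=4: ⟨C=-4; E={z↦0}; S={0↦6}; K=[fun]⟩
t=5: ⟨C=4; E={w↦1, z↦0}; S={0↦6, 1↦-4}; K=∅⟩
→ final value 4

Answer: 4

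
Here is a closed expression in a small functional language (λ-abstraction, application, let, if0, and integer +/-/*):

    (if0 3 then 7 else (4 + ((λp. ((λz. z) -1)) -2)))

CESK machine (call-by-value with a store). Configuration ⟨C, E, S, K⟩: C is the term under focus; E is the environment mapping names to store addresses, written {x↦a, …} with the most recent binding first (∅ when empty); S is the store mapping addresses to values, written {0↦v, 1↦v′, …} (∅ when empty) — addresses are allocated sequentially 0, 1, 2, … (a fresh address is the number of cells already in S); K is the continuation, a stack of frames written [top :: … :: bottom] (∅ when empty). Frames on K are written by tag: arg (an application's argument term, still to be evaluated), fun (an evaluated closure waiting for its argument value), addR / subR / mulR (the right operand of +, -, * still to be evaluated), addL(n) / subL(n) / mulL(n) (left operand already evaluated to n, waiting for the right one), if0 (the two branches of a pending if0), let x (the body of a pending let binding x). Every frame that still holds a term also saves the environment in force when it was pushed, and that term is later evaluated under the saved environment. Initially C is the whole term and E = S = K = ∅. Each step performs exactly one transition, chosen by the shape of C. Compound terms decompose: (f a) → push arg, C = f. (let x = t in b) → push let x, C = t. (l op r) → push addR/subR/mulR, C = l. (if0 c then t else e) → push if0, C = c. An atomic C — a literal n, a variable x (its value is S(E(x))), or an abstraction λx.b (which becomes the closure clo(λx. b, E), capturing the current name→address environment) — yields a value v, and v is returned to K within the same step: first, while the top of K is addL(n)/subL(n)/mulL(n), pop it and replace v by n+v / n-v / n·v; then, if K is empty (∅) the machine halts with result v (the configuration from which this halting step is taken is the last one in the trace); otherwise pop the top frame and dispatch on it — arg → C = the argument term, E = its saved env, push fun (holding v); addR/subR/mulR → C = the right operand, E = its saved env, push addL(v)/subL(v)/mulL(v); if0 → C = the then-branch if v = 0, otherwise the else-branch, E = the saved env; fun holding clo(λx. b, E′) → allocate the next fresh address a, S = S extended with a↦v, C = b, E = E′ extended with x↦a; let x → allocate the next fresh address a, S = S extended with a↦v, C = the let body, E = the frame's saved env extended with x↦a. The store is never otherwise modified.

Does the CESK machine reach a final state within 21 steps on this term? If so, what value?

Answer: 3

Machine steps:
step 0: [C=(if0 3 then 7 else (4 + ((λp. ((λz. z) -1)) -2))) | E=∅ | S=∅ | K=∅]
step 1: [C=3 | E=∅ | S=∅ | K=[if0]]
step 2: [C=(4 + ((λp. ((λz. z) -1)) -2)) | E=∅ | S=∅ | K=∅]
step 3: [C=4 | E=∅ | S=∅ | K=[addR]]
step 4: [C=((λp. ((λz. z) -1)) -2) | E=∅ | S=∅ | K=[addL(4)]]
step 5: [C=(λp. ((λz. z) -1)) | E=∅ | S=∅ | K=[arg :: addL(4)]]
step 6: [C=-2 | E=∅ | S=∅ | K=[fun :: addL(4)]]
step 7: [C=((λz. z) -1) | E={p↦0} | S={0↦-2} | K=[addL(4)]]
step 8: [C=(λz. z) | E={p↦0} | S={0↦-2} | K=[arg :: addL(4)]]
step 9: [C=-1 | E={p↦0} | S={0↦-2} | K=[fun :: addL(4)]]
step 10: [C=z | E={z↦1, p↦0} | S={0↦-2, 1↦-1} | K=[addL(4)]]
→ final value 3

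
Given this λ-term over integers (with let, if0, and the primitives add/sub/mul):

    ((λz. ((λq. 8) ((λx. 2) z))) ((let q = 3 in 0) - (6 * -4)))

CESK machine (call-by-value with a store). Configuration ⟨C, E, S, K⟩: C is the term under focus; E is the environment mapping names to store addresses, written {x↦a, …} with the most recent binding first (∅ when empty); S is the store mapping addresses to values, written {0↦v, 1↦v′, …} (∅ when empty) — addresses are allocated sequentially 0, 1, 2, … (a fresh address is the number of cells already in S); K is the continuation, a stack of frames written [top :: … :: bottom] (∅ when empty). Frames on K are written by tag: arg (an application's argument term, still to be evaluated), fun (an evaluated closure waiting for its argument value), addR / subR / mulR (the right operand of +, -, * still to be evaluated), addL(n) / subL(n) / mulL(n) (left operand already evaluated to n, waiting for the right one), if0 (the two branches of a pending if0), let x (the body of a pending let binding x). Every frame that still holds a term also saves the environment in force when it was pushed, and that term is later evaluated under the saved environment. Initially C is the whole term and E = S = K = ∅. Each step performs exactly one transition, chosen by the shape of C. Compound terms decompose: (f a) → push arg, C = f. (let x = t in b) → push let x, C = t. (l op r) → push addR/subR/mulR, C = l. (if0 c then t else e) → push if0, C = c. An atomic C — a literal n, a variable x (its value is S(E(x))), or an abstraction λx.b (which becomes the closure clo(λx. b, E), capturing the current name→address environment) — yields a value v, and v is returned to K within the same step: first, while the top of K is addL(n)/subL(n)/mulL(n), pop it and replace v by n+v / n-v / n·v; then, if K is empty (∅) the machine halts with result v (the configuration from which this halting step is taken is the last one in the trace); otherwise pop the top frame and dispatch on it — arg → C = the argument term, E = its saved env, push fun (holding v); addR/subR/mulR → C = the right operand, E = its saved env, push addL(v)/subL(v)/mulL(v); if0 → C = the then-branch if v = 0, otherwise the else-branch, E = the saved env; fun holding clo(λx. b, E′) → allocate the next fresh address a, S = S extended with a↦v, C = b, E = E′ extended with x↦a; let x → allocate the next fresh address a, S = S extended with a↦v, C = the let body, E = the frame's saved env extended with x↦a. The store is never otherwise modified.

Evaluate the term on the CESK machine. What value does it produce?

step 0: ⟨C=((λz. ((λq. 8) ((λx. 2) z))) ((let q = 3 in 0) - (6 * -4))); E=∅; S=∅; K=∅⟩
step 1: ⟨C=(λz. ((λq. 8) ((λx. 2) z))); E=∅; S=∅; K=[arg]⟩
step 2: ⟨C=((let q = 3 in 0) - (6 * -4)); E=∅; S=∅; K=[fun]⟩
step 3: ⟨C=(let q = 3 in 0); E=∅; S=∅; K=[subR :: fun]⟩
step 4: ⟨C=3; E=∅; S=∅; K=[let q :: subR :: fun]⟩
step 5: ⟨C=0; E={q↦0}; S={0↦3}; K=[subR :: fun]⟩
step 6: ⟨C=(6 * -4); E=∅; S={0↦3}; K=[subL(0) :: fun]⟩
step 7: ⟨C=6; E=∅; S={0↦3}; K=[mulR :: subL(0) :: fun]⟩
step 8: ⟨C=-4; E=∅; S={0↦3}; K=[mulL(6) :: subL(0) :: fun]⟩
step 9: ⟨C=((λq. 8) ((λx. 2) z)); E={z↦1}; S={0↦3, 1↦24}; K=∅⟩
step 10: ⟨C=(λq. 8); E={z↦1}; S={0↦3, 1↦24}; K=[arg]⟩
step 11: ⟨C=((λx. 2) z); E={z↦1}; S={0↦3, 1↦24}; K=[fun]⟩
step 12: ⟨C=(λx. 2); E={z↦1}; S={0↦3, 1↦24}; K=[arg :: fun]⟩
step 13: ⟨C=z; E={z↦1}; S={0↦3, 1↦24}; K=[fun :: fun]⟩
step 14: ⟨C=2; E={x↦2, z↦1}; S={0↦3, 1↦24, 2↦24}; K=[fun]⟩
step 15: ⟨C=8; E={q↦3, z↦1}; S={0↦3, 1↦24, 2↦24, 3↦2}; K=∅⟩
→ final value 8

Answer: 8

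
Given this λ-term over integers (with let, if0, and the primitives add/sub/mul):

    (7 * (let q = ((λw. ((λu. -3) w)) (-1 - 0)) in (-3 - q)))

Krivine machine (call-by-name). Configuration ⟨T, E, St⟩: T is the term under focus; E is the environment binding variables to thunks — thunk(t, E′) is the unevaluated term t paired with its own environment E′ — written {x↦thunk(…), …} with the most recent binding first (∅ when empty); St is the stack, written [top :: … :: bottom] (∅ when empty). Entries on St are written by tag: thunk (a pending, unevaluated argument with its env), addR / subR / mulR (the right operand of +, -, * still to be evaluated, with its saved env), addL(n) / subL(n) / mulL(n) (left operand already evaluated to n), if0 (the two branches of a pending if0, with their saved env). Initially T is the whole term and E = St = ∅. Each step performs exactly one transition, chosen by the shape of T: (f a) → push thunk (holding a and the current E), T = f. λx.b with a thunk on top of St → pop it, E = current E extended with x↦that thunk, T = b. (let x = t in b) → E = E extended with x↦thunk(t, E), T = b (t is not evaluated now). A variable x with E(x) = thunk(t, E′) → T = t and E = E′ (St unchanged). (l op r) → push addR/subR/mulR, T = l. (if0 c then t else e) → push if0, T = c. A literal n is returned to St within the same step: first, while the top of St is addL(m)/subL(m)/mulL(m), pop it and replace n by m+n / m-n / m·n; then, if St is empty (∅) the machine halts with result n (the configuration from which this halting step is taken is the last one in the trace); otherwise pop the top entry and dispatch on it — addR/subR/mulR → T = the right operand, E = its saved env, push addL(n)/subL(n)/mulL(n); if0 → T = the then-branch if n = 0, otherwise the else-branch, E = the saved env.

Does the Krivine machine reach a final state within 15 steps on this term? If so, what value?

Answer: 0

Derivation:
t=0: [T=(7 * (let q = ((λw. ((λu. -3) w)) (-1 - 0)) in (-3 - q))) | E=∅ | St=∅]
t=1: [T=7 | E=∅ | St=[mulR]]
t=2: [T=(let q = ((λw. ((λu. -3) w)) (-1 - 0)) in (-3 - q)) | E=∅ | St=[mulL(7)]]
t=3: [T=(-3 - q) | E={q↦thunk(((λw. ((λu. -3) w)) (-1 - 0)), ∅)} | St=[mulL(7)]]
t=4: [T=-3 | E={q↦thunk(((λw. ((λu. -3) w)) (-1 - 0)), ∅)} | St=[subR :: mulL(7)]]
t=5: [T=q | E={q↦thunk(((λw. ((λu. -3) w)) (-1 - 0)), ∅)} | St=[subL(-3) :: mulL(7)]]
t=6: [T=((λw. ((λu. -3) w)) (-1 - 0)) | E=∅ | St=[subL(-3) :: mulL(7)]]
t=7: [T=(λw. ((λu. -3) w)) | E=∅ | St=[thunk :: subL(-3) :: mulL(7)]]
t=8: [T=((λu. -3) w) | E={w↦thunk((-1 - 0), ∅)} | St=[subL(-3) :: mulL(7)]]
t=9: [T=(λu. -3) | E={w↦thunk((-1 - 0), ∅)} | St=[thunk :: subL(-3) :: mulL(7)]]
t=10: [T=-3 | E={u↦thunk(w, {w↦thunk((-1 - 0), ∅)}), w↦thunk((-1 - 0), ∅)} | St=[subL(-3) :: mulL(7)]]
→ final value 0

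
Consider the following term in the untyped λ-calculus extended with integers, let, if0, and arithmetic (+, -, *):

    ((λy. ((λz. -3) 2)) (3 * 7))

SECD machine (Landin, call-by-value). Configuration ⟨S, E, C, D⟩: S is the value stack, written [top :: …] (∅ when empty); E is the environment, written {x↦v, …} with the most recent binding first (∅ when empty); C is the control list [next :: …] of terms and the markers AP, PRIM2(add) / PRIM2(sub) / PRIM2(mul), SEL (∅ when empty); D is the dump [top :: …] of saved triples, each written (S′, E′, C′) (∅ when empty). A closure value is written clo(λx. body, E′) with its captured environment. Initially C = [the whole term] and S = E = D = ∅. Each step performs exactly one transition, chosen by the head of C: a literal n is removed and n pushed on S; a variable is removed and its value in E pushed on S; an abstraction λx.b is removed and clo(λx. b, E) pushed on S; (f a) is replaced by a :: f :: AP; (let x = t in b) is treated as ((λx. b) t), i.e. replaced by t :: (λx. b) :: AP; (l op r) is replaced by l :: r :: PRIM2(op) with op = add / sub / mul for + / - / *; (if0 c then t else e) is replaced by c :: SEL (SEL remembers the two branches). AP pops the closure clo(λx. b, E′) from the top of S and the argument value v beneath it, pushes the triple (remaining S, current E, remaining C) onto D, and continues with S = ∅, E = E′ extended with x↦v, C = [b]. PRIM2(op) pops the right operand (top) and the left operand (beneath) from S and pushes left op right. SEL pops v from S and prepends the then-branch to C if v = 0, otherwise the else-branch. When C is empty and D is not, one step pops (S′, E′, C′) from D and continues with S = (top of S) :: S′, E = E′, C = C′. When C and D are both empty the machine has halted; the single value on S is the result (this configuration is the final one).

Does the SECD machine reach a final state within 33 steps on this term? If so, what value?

Answer: -3

Derivation:
t=0: [S=∅ | E=∅ | C=[((λy. ((λz. -3) 2)) (3 * 7))] | D=∅]
t=1: [S=∅ | E=∅ | C=[(3 * 7) :: (λy. ((λz. -3) 2)) :: AP] | D=∅]
t=2: [S=∅ | E=∅ | C=[3 :: 7 :: PRIM2(mul) :: (λy. ((λz. -3) 2)) :: AP] | D=∅]
t=3: [S=[3] | E=∅ | C=[7 :: PRIM2(mul) :: (λy. ((λz. -3) 2)) :: AP] | D=∅]
t=4: [S=[7 :: 3] | E=∅ | C=[PRIM2(mul) :: (λy. ((λz. -3) 2)) :: AP] | D=∅]
t=5: [S=[21] | E=∅ | C=[(λy. ((λz. -3) 2)) :: AP] | D=∅]
t=6: [S=[clo(λy. ((λz. -3) 2), ∅) :: 21] | E=∅ | C=[AP] | D=∅]
t=7: [S=∅ | E={y↦21} | C=[((λz. -3) 2)] | D=[(∅, ∅, ∅)]]
t=8: [S=∅ | E={y↦21} | C=[2 :: (λz. -3) :: AP] | D=[(∅, ∅, ∅)]]
t=9: [S=[2] | E={y↦21} | C=[(λz. -3) :: AP] | D=[(∅, ∅, ∅)]]
t=10: [S=[clo(λz. -3, {y↦21}) :: 2] | E={y↦21} | C=[AP] | D=[(∅, ∅, ∅)]]
t=11: [S=∅ | E={z↦2, y↦21} | C=[-3] | D=[(∅, {y↦21}, ∅) :: (∅, ∅, ∅)]]
t=12: [S=[-3] | E={z↦2, y↦21} | C=∅ | D=[(∅, {y↦21}, ∅) :: (∅, ∅, ∅)]]
t=13: [S=[-3] | E={y↦21} | C=∅ | D=[(∅, ∅, ∅)]]
t=14: [S=[-3] | E=∅ | C=∅ | D=∅]
→ final value -3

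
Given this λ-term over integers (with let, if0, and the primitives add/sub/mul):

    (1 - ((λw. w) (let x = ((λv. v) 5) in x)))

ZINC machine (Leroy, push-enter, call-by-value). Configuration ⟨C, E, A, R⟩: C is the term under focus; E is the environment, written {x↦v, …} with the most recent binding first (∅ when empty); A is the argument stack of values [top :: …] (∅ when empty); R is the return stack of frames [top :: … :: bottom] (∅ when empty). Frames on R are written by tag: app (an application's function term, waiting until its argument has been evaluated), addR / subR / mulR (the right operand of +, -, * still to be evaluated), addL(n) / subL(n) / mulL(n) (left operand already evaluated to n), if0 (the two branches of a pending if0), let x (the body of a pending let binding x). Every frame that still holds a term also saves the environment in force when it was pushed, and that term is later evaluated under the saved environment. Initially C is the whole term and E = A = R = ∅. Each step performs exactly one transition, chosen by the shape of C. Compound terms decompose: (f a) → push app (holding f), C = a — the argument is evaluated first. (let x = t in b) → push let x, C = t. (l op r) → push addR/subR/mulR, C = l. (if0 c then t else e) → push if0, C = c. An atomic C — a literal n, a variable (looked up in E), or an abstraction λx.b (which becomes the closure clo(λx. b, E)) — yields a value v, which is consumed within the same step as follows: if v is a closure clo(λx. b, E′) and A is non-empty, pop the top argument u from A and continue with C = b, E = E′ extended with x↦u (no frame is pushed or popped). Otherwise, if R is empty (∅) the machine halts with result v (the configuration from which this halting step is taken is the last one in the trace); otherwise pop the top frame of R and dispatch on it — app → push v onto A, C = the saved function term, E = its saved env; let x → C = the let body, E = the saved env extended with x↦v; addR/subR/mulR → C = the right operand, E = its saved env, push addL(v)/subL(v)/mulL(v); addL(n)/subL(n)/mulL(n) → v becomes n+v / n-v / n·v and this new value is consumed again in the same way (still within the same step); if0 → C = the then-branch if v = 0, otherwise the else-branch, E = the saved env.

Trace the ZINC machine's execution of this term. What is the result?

Answer: -4

Derivation:
[0] ⟨C=(1 - ((λw. w) (let x = ((λv. v) 5) in x))); E=∅; A=∅; R=∅⟩
[1] ⟨C=1; E=∅; A=∅; R=[subR]⟩
[2] ⟨C=((λw. w) (let x = ((λv. v) 5) in x)); E=∅; A=∅; R=[subL(1)]⟩
[3] ⟨C=(let x = ((λv. v) 5) in x); E=∅; A=∅; R=[app :: subL(1)]⟩
[4] ⟨C=((λv. v) 5); E=∅; A=∅; R=[let x :: app :: subL(1)]⟩
[5] ⟨C=5; E=∅; A=∅; R=[app :: let x :: app :: subL(1)]⟩
[6] ⟨C=(λv. v); E=∅; A=[5]; R=[let x :: app :: subL(1)]⟩
[7] ⟨C=v; E={v↦5}; A=∅; R=[let x :: app :: subL(1)]⟩
[8] ⟨C=x; E={x↦5}; A=∅; R=[app :: subL(1)]⟩
[9] ⟨C=(λw. w); E=∅; A=[5]; R=[subL(1)]⟩
[10] ⟨C=w; E={w↦5}; A=∅; R=[subL(1)]⟩
→ final value -4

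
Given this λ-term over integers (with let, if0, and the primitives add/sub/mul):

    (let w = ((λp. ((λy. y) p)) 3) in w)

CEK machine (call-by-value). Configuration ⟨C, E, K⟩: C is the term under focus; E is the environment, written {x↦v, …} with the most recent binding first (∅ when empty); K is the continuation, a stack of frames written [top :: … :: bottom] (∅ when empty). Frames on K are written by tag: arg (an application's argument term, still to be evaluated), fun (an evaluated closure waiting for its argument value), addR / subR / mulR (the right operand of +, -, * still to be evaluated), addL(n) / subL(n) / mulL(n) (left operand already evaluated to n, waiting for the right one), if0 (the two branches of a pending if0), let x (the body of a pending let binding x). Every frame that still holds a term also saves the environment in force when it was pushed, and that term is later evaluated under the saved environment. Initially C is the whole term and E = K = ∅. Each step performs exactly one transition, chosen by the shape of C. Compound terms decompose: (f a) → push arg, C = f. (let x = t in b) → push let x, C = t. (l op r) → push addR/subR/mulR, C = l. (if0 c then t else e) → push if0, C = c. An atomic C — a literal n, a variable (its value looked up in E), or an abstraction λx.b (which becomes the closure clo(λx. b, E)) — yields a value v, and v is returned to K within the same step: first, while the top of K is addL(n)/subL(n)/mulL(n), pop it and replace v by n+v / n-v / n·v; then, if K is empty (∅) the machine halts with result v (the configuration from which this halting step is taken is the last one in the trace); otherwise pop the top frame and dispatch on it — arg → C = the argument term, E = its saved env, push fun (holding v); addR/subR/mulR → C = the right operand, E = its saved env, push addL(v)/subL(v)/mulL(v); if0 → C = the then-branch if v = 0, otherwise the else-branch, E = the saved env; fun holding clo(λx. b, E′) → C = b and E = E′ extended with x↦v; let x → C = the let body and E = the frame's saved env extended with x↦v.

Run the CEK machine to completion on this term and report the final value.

t=0: ⟨C=(let w = ((λp. ((λy. y) p)) 3) in w); E=∅; K=∅⟩
t=1: ⟨C=((λp. ((λy. y) p)) 3); E=∅; K=[let w]⟩
t=2: ⟨C=(λp. ((λy. y) p)); E=∅; K=[arg :: let w]⟩
t=3: ⟨C=3; E=∅; K=[fun :: let w]⟩
t=4: ⟨C=((λy. y) p); E={p↦3}; K=[let w]⟩
t=5: ⟨C=(λy. y); E={p↦3}; K=[arg :: let w]⟩
t=6: ⟨C=p; E={p↦3}; K=[fun :: let w]⟩
t=7: ⟨C=y; E={y↦3, p↦3}; K=[let w]⟩
t=8: ⟨C=w; E={w↦3}; K=∅⟩
→ final value 3

Answer: 3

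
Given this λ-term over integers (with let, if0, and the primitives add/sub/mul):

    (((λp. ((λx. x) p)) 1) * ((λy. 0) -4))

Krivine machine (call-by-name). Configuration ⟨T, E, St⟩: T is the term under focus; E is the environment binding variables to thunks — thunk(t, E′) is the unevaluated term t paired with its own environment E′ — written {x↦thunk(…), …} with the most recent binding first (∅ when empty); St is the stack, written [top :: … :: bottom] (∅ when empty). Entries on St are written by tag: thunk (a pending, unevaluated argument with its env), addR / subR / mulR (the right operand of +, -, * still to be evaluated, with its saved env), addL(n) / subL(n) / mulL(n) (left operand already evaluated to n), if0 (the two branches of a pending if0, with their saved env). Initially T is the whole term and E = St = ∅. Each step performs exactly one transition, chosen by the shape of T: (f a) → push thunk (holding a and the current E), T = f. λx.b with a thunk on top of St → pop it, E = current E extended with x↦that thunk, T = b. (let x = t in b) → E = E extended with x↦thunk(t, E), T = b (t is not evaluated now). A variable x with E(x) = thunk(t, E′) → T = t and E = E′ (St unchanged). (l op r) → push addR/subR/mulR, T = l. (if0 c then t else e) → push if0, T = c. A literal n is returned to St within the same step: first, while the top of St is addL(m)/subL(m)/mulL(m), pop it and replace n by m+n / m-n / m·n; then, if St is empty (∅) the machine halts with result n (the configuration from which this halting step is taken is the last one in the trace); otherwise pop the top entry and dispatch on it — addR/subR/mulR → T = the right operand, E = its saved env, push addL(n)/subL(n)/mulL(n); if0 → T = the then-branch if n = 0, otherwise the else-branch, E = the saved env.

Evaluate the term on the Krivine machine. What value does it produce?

[0] <T=(((λp. ((λx. x) p)) 1) * ((λy. 0) -4)), E=∅, St=∅>
[1] <T=((λp. ((λx. x) p)) 1), E=∅, St=[mulR]>
[2] <T=(λp. ((λx. x) p)), E=∅, St=[thunk :: mulR]>
[3] <T=((λx. x) p), E={p↦thunk(1, ∅)}, St=[mulR]>
[4] <T=(λx. x), E={p↦thunk(1, ∅)}, St=[thunk :: mulR]>
[5] <T=x, E={x↦thunk(p, {p↦thunk(1, ∅)}), p↦thunk(1, ∅)}, St=[mulR]>
[6] <T=p, E={p↦thunk(1, ∅)}, St=[mulR]>
[7] <T=1, E=∅, St=[mulR]>
[8] <T=((λy. 0) -4), E=∅, St=[mulL(1)]>
[9] <T=(λy. 0), E=∅, St=[thunk :: mulL(1)]>
[10] <T=0, E={y↦thunk(-4, ∅)}, St=[mulL(1)]>
→ final value 0

Answer: 0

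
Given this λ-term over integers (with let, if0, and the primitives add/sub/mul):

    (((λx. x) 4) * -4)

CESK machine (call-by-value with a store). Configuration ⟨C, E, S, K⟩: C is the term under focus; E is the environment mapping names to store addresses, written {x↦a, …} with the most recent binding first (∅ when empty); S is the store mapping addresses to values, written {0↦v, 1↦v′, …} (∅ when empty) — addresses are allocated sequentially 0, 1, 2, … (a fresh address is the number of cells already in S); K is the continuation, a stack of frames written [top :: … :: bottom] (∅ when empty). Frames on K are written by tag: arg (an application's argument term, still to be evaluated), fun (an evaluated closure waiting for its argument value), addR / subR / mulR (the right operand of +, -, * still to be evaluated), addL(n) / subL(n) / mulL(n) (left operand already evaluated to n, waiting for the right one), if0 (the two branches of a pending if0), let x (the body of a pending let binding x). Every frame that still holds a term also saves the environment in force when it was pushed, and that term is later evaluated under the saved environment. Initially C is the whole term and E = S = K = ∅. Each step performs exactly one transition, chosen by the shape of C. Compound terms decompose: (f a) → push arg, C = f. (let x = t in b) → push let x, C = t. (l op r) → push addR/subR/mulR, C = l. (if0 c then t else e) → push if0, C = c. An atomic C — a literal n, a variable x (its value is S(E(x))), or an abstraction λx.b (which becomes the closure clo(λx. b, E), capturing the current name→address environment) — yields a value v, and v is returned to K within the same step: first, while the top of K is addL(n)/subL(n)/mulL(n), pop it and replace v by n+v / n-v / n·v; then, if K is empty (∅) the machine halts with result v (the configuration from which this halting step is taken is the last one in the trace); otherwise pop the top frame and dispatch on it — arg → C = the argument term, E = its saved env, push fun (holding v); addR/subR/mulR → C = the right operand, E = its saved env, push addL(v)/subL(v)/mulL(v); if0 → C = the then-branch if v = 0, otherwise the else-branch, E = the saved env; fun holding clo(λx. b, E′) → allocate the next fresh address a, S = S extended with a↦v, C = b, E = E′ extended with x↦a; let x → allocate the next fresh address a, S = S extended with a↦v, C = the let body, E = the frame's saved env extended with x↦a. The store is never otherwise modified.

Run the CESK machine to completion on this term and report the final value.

[0] [C=(((λx. x) 4) * -4) | E=∅ | S=∅ | K=∅]
[1] [C=((λx. x) 4) | E=∅ | S=∅ | K=[mulR]]
[2] [C=(λx. x) | E=∅ | S=∅ | K=[arg :: mulR]]
[3] [C=4 | E=∅ | S=∅ | K=[fun :: mulR]]
[4] [C=x | E={x↦0} | S={0↦4} | K=[mulR]]
[5] [C=-4 | E=∅ | S={0↦4} | K=[mulL(4)]]
→ final value -16

Answer: -16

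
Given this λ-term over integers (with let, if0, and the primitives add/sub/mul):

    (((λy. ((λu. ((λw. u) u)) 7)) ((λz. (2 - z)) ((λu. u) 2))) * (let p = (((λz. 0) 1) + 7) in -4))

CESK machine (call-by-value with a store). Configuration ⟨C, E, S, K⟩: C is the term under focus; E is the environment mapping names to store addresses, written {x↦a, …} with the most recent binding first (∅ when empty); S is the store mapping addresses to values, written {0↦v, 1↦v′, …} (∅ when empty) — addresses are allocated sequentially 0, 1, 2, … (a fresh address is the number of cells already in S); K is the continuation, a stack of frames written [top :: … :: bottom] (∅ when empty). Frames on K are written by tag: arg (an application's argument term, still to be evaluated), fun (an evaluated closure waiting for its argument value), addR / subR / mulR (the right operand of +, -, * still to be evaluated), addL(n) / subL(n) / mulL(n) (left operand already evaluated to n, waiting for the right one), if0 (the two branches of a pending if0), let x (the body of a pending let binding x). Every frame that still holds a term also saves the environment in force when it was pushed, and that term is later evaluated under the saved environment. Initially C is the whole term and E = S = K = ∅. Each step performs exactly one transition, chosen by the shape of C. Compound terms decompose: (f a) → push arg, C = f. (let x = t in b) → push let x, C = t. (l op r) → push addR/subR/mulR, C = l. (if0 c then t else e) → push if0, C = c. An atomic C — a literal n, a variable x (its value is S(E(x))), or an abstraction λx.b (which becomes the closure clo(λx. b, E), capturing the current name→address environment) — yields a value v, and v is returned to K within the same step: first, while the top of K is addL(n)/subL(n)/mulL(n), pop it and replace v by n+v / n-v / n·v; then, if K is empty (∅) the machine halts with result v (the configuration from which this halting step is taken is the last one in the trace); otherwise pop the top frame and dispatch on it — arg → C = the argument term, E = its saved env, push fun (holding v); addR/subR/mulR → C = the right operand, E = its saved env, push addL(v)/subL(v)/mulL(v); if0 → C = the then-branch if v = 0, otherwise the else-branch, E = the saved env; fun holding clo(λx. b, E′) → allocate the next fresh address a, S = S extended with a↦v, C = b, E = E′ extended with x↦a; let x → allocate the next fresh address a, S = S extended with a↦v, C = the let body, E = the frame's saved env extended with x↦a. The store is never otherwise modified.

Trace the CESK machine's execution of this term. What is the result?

step 0: [C=(((λy. ((λu. ((λw. u) u)) 7)) ((λz. (2 - z)) ((λu. u) 2))) * (let p = (((λz. 0) 1) + 7) in -4)) | E=∅ | S=∅ | K=∅]
step 1: [C=((λy. ((λu. ((λw. u) u)) 7)) ((λz. (2 - z)) ((λu. u) 2))) | E=∅ | S=∅ | K=[mulR]]
step 2: [C=(λy. ((λu. ((λw. u) u)) 7)) | E=∅ | S=∅ | K=[arg :: mulR]]
step 3: [C=((λz. (2 - z)) ((λu. u) 2)) | E=∅ | S=∅ | K=[fun :: mulR]]
step 4: [C=(λz. (2 - z)) | E=∅ | S=∅ | K=[arg :: fun :: mulR]]
step 5: [C=((λu. u) 2) | E=∅ | S=∅ | K=[fun :: fun :: mulR]]
step 6: [C=(λu. u) | E=∅ | S=∅ | K=[arg :: fun :: fun :: mulR]]
step 7: [C=2 | E=∅ | S=∅ | K=[fun :: fun :: fun :: mulR]]
step 8: [C=u | E={u↦0} | S={0↦2} | K=[fun :: fun :: mulR]]
step 9: [C=(2 - z) | E={z↦1} | S={0↦2, 1↦2} | K=[fun :: mulR]]
step 10: [C=2 | E={z↦1} | S={0↦2, 1↦2} | K=[subR :: fun :: mulR]]
step 11: [C=z | E={z↦1} | S={0↦2, 1↦2} | K=[subL(2) :: fun :: mulR]]
step 12: [C=((λu. ((λw. u) u)) 7) | E={y↦2} | S={0↦2, 1↦2, 2↦0} | K=[mulR]]
step 13: [C=(λu. ((λw. u) u)) | E={y↦2} | S={0↦2, 1↦2, 2↦0} | K=[arg :: mulR]]
step 14: [C=7 | E={y↦2} | S={0↦2, 1↦2, 2↦0} | K=[fun :: mulR]]
step 15: [C=((λw. u) u) | E={u↦3, y↦2} | S={0↦2, 1↦2, 2↦0, 3↦7} | K=[mulR]]
step 16: [C=(λw. u) | E={u↦3, y↦2} | S={0↦2, 1↦2, 2↦0, 3↦7} | K=[arg :: mulR]]
step 17: [C=u | E={u↦3, y↦2} | S={0↦2, 1↦2, 2↦0, 3↦7} | K=[fun :: mulR]]
step 18: [C=u | E={w↦4, u↦3, y↦2} | S={0↦2, 1↦2, 2↦0, 3↦7, 4↦7} | K=[mulR]]
step 19: [C=(let p = (((λz. 0) 1) + 7) in -4) | E=∅ | S={0↦2, 1↦2, 2↦0, 3↦7, 4↦7} | K=[mulL(7)]]
step 20: [C=(((λz. 0) 1) + 7) | E=∅ | S={0↦2, 1↦2, 2↦0, 3↦7, 4↦7} | K=[let p :: mulL(7)]]
step 21: [C=((λz. 0) 1) | E=∅ | S={0↦2, 1↦2, 2↦0, 3↦7, 4↦7} | K=[addR :: let p :: mulL(7)]]
step 22: [C=(λz. 0) | E=∅ | S={0↦2, 1↦2, 2↦0, 3↦7, 4↦7} | K=[arg :: addR :: let p :: mulL(7)]]
step 23: [C=1 | E=∅ | S={0↦2, 1↦2, 2↦0, 3↦7, 4↦7} | K=[fun :: addR :: let p :: mulL(7)]]
step 24: [C=0 | E={z↦5} | S={0↦2, 1↦2, 2↦0, 3↦7, 4↦7, 5↦1} | K=[addR :: let p :: mulL(7)]]
step 25: [C=7 | E=∅ | S={0↦2, 1↦2, 2↦0, 3↦7, 4↦7, 5↦1} | K=[addL(0) :: let p :: mulL(7)]]
step 26: [C=-4 | E={p↦6} | S={0↦2, 1↦2, 2↦0, 3↦7, 4↦7, 5↦1, 6↦7} | K=[mulL(7)]]
→ final value -28

Answer: -28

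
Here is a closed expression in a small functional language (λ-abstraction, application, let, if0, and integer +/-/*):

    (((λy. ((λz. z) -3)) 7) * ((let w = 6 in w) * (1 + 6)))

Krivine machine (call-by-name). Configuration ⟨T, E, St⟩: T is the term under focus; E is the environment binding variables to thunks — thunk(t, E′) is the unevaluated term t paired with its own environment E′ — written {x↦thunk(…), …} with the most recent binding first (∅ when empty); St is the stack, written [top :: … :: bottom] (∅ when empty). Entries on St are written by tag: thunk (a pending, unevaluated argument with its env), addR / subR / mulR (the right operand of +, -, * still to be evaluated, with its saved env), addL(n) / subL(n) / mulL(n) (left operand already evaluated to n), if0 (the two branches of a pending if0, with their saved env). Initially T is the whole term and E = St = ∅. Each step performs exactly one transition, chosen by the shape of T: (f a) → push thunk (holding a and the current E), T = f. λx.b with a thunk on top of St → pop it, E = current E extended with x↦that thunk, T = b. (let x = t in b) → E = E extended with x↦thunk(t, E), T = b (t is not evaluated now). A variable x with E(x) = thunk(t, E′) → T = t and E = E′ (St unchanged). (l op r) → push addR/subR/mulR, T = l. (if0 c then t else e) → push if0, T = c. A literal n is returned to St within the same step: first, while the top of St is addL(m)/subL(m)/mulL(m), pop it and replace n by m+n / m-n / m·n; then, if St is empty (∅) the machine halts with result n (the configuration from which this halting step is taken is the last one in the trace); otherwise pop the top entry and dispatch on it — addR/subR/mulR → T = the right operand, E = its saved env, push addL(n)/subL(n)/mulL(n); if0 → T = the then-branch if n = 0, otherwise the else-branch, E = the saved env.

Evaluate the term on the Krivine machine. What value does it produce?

Answer: -126

Derivation:
step 0: <T=(((λy. ((λz. z) -3)) 7) * ((let w = 6 in w) * (1 + 6))), E=∅, St=∅>
step 1: <T=((λy. ((λz. z) -3)) 7), E=∅, St=[mulR]>
step 2: <T=(λy. ((λz. z) -3)), E=∅, St=[thunk :: mulR]>
step 3: <T=((λz. z) -3), E={y↦thunk(7, ∅)}, St=[mulR]>
step 4: <T=(λz. z), E={y↦thunk(7, ∅)}, St=[thunk :: mulR]>
step 5: <T=z, E={z↦thunk(-3, {y↦thunk(7, ∅)}), y↦thunk(7, ∅)}, St=[mulR]>
step 6: <T=-3, E={y↦thunk(7, ∅)}, St=[mulR]>
step 7: <T=((let w = 6 in w) * (1 + 6)), E=∅, St=[mulL(-3)]>
step 8: <T=(let w = 6 in w), E=∅, St=[mulR :: mulL(-3)]>
step 9: <T=w, E={w↦thunk(6, ∅)}, St=[mulR :: mulL(-3)]>
step 10: <T=6, E=∅, St=[mulR :: mulL(-3)]>
step 11: <T=(1 + 6), E=∅, St=[mulL(6) :: mulL(-3)]>
step 12: <T=1, E=∅, St=[addR :: mulL(6) :: mulL(-3)]>
step 13: <T=6, E=∅, St=[addL(1) :: mulL(6) :: mulL(-3)]>
→ final value -126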